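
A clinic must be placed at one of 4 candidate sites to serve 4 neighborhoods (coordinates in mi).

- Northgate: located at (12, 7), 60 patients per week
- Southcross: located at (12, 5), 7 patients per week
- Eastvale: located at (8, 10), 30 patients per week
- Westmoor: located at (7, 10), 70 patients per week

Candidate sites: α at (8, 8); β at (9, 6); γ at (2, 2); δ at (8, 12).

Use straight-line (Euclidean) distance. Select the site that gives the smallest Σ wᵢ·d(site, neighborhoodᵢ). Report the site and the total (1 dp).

α, total 498.9 mi

Total weighted distance at each candidate:
  α (8, 8): total = 498.9
  β (9, 6): total = 648.6
  γ (2, 2): total = 1704.3
  δ (8, 12): total = 657.1
Minimum is at α with total 498.9 mi.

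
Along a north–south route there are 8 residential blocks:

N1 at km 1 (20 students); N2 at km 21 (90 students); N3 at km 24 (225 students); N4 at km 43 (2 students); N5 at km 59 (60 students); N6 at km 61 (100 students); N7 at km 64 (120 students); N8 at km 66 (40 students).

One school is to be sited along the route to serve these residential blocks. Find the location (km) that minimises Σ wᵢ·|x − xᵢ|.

x = 24

For a sum of weighted absolute distances on a line, the optimum is the weighted median (not the mean). Total weight W = 657; half-weight = 328.5.
Sort by position and accumulate weight:
  km 1 (N1, w=20) → cum 20
  km 21 (N2, w=90) → cum 110
  km 24 (N3, w=225) → cum 335  ≥ 328.5 → median here
  km 43 (N4, w=2) → cum 337
  km 59 (N5, w=60) → cum 397
  km 61 (N6, w=100) → cum 497
  km 64 (N7, w=120) → cum 617
  km 66 (N8, w=40) → cum 657
Optimal location: km 24.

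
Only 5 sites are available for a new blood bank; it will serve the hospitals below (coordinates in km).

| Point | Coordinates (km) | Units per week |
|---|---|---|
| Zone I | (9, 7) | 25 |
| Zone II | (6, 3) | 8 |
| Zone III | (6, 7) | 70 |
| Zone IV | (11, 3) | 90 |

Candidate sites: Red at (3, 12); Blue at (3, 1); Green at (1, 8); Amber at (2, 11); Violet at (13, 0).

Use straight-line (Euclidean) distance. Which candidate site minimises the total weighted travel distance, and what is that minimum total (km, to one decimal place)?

Total weighted distance at each candidate:
  Red (3, 12): total = 1763.1
  Blue (3, 1): total = 1452.7
  Green (1, 8): total = 1621.3
  Amber (2, 11): total = 1752.8
  Violet (13, 0): total = 1279.9
Minimum is at Violet with total 1279.9 km.

Violet, total 1279.9 km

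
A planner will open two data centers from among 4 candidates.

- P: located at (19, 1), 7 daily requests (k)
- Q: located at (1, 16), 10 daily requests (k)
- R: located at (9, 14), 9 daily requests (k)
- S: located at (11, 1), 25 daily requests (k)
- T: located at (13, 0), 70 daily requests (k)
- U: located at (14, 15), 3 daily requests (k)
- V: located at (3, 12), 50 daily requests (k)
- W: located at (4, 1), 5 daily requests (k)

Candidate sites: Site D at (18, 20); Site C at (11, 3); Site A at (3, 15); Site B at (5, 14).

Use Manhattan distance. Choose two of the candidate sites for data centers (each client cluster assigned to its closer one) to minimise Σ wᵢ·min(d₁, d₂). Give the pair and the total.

{Site C, Site A}, total 791

Evaluate every pair (each demand assigned to the nearer of the two):
  {Site C, Site A}: total = 791
  {Site C, Site B}: total = 841
  {Site D, Site C}: total = 1719
  {Site A, Site B}: total = 2520
  {Site D, Site B}: total = 2548
  {Site D, Site A}: total = 2785
Best pair: {Site C, Site A} with total 791.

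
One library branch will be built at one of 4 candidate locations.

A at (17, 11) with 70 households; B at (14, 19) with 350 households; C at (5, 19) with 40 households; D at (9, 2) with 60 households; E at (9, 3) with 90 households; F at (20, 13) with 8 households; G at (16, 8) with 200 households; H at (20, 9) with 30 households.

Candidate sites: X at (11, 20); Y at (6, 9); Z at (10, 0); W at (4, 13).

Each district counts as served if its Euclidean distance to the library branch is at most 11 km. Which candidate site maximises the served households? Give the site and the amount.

X, covering 460

Coverage radius r = 11 km; a point is covered iff (Δx)²+(Δy)² ≤ 11² = 121.
  X (11, 20): covers {A, B, C} → 460
  Y (6, 9): covers {C, D, E, G} → 390
  Z (10, 0): covers {D, E, G} → 350
  W (4, 13): covers {C} → 40
Maximum coverage at X: 460 households.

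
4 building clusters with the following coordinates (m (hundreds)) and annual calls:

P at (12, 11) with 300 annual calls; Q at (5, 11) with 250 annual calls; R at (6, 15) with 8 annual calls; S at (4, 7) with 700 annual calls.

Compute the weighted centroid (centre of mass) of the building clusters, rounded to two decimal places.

The minimiser of Σwᵢ‖p−pᵢ‖² is the weighted centroid p* = (Σwᵢpᵢ)/(Σwᵢ).
Σwᵢ = 1258.
Σwᵢxᵢ = 300·12 + 250·5 + 8·6 + 700·4 = 7698.
Σwᵢyᵢ = 300·11 + 250·11 + 8·15 + 700·7 = 11070.
x* = 7698/1258 = 6.12, y* = 11070/1258 = 8.80.

(6.12, 8.80)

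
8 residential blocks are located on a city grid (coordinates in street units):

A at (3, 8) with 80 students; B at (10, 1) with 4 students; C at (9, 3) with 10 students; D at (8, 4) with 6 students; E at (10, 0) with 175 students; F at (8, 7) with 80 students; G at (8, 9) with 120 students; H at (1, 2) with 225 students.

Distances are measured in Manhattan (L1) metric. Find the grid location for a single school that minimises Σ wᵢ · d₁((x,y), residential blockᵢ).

(8, 2)

Manhattan distance separates: Σwᵢ(|x−xᵢ|+|y−yᵢ|) = Σwᵢ|x−xᵢ| + Σwᵢ|y−yᵢ|, so x and y are optimised independently as 1-D weighted medians.
Total weight W = 700; half = 350.
x-coordinate, sorted with cumulative weight:
  x=1 (H, w=225) cum 225
  x=3 (A, w=80) cum 305
  x=8 (D, w=6) cum 311
  x=8 (F, w=80) cum 391  ← median
  x=8 (G, w=120) cum 511
  x=9 (C, w=10) cum 521
  x=10 (B, w=4) cum 525
  x=10 (E, w=175) cum 700
⇒ x* = 8
y-coordinate, sorted with cumulative weight:
  y=0 (E, w=175) cum 175
  y=1 (B, w=4) cum 179
  y=2 (H, w=225) cum 404  ← median
  y=3 (C, w=10) cum 414
  y=4 (D, w=6) cum 420
  y=7 (F, w=80) cum 500
  y=8 (A, w=80) cum 580
  y=9 (G, w=120) cum 700
⇒ y* = 2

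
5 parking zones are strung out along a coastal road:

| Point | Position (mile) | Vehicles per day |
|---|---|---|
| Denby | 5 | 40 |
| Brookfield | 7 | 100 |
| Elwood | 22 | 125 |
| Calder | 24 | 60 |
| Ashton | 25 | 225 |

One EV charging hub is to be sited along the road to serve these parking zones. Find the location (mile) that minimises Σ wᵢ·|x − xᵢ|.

x = 24

For a sum of weighted absolute distances on a line, the optimum is the weighted median (not the mean). Total weight W = 550; half-weight = 275.
Sort by position and accumulate weight:
  mile 5 (Denby, w=40) → cum 40
  mile 7 (Brookfield, w=100) → cum 140
  mile 22 (Elwood, w=125) → cum 265
  mile 24 (Calder, w=60) → cum 325  ≥ 275 → median here
  mile 25 (Ashton, w=225) → cum 550
Optimal location: mile 24.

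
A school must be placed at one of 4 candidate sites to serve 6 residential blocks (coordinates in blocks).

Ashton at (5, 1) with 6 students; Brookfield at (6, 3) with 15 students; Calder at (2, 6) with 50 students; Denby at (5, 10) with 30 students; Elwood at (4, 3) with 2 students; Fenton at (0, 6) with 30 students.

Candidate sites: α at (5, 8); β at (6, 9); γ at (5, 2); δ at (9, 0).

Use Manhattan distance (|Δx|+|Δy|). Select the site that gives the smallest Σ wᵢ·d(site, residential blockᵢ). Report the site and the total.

Total weighted distance at each candidate:
  α (5, 8): total = 664
  β (6, 9): total = 840
  γ (5, 2): total = 900
  δ (9, 0): total = 1656
Minimum is at α with total 664 blocks.

α, total 664 blocks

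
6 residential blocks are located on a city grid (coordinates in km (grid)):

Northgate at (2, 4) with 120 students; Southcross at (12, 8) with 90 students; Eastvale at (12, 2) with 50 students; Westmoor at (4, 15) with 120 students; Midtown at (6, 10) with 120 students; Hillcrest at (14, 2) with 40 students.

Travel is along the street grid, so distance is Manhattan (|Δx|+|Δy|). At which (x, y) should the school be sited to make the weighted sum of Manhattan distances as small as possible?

Manhattan distance separates: Σwᵢ(|x−xᵢ|+|y−yᵢ|) = Σwᵢ|x−xᵢ| + Σwᵢ|y−yᵢ|, so x and y are optimised independently as 1-D weighted medians.
Total weight W = 540; half = 270.
x-coordinate, sorted with cumulative weight:
  x=2 (Northgate, w=120) cum 120
  x=4 (Westmoor, w=120) cum 240
  x=6 (Midtown, w=120) cum 360  ← median
  x=12 (Southcross, w=90) cum 450
  x=12 (Eastvale, w=50) cum 500
  x=14 (Hillcrest, w=40) cum 540
⇒ x* = 6
y-coordinate, sorted with cumulative weight:
  y=2 (Eastvale, w=50) cum 50
  y=2 (Hillcrest, w=40) cum 90
  y=4 (Northgate, w=120) cum 210
  y=8 (Southcross, w=90) cum 300  ← median
  y=10 (Midtown, w=120) cum 420
  y=15 (Westmoor, w=120) cum 540
⇒ y* = 8

(6, 8)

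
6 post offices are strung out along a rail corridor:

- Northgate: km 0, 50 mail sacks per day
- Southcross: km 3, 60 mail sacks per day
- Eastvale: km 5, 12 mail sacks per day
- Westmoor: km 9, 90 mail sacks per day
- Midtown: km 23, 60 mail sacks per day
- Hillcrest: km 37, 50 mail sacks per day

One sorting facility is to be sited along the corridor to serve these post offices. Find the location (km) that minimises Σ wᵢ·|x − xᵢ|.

For a sum of weighted absolute distances on a line, the optimum is the weighted median (not the mean). Total weight W = 322; half-weight = 161.
Sort by position and accumulate weight:
  km 0 (Northgate, w=50) → cum 50
  km 3 (Southcross, w=60) → cum 110
  km 5 (Eastvale, w=12) → cum 122
  km 9 (Westmoor, w=90) → cum 212  ≥ 161 → median here
  km 23 (Midtown, w=60) → cum 272
  km 37 (Hillcrest, w=50) → cum 322
Optimal location: km 9.

x = 9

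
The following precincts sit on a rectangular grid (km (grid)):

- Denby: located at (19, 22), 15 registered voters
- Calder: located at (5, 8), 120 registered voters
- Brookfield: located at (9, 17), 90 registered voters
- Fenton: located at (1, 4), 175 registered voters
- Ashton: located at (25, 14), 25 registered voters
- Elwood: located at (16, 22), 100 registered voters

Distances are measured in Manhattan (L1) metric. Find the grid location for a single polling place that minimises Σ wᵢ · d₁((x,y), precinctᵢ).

Manhattan distance separates: Σwᵢ(|x−xᵢ|+|y−yᵢ|) = Σwᵢ|x−xᵢ| + Σwᵢ|y−yᵢ|, so x and y are optimised independently as 1-D weighted medians.
Total weight W = 525; half = 262.5.
x-coordinate, sorted with cumulative weight:
  x=1 (Fenton, w=175) cum 175
  x=5 (Calder, w=120) cum 295  ← median
  x=9 (Brookfield, w=90) cum 385
  x=16 (Elwood, w=100) cum 485
  x=19 (Denby, w=15) cum 500
  x=25 (Ashton, w=25) cum 525
⇒ x* = 5
y-coordinate, sorted with cumulative weight:
  y=4 (Fenton, w=175) cum 175
  y=8 (Calder, w=120) cum 295  ← median
  y=14 (Ashton, w=25) cum 320
  y=17 (Brookfield, w=90) cum 410
  y=22 (Denby, w=15) cum 425
  y=22 (Elwood, w=100) cum 525
⇒ y* = 8

(5, 8)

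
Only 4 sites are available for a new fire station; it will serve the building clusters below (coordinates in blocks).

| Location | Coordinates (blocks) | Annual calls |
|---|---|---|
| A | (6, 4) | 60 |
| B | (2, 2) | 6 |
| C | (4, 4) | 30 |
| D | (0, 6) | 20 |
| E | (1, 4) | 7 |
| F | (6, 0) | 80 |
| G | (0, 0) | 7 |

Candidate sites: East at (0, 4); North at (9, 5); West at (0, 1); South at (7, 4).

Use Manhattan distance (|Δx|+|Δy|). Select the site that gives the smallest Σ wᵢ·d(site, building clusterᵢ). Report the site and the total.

Total weighted distance at each candidate:
  East (0, 4): total = 1379
  North (9, 5): total = 1481
  West (0, 1): total = 1463
  South (7, 4): total = 891
Minimum is at South with total 891 blocks.

South, total 891 blocks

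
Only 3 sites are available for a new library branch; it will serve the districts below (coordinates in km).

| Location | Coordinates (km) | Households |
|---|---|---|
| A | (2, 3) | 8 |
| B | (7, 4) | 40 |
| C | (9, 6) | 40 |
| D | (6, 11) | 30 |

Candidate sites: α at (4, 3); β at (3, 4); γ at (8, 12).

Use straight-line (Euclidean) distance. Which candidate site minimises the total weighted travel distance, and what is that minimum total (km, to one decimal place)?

Total weighted distance at each candidate:
  α (4, 3): total = 623.1
  β (3, 4): total = 652.8
  γ (8, 12): total = 719.4
Minimum is at α with total 623.1 km.

α, total 623.1 km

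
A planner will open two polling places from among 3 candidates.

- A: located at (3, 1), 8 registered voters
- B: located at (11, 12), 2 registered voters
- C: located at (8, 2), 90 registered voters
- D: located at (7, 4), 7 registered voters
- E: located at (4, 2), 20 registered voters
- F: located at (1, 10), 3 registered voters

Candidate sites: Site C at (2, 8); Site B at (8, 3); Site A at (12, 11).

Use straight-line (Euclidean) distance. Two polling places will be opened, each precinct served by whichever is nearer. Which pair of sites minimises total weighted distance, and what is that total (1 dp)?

{Site C, Site B}, total 251.1

Evaluate every pair (each demand assigned to the nearer of the two):
  {Site C, Site B}: total = 251.1
  {Site B, Site A}: total = 258.0
  {Site C, Site A}: total = 1001.1
Best pair: {Site C, Site B} with total 251.1.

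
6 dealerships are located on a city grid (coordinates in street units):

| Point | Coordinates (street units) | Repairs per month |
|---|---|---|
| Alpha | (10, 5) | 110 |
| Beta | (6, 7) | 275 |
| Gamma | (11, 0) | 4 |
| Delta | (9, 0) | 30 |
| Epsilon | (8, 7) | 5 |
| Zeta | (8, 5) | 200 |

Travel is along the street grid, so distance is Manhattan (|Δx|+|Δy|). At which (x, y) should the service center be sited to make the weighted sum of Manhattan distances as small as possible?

(8, 5)

Manhattan distance separates: Σwᵢ(|x−xᵢ|+|y−yᵢ|) = Σwᵢ|x−xᵢ| + Σwᵢ|y−yᵢ|, so x and y are optimised independently as 1-D weighted medians.
Total weight W = 624; half = 312.
x-coordinate, sorted with cumulative weight:
  x=6 (Beta, w=275) cum 275
  x=8 (Epsilon, w=5) cum 280
  x=8 (Zeta, w=200) cum 480  ← median
  x=9 (Delta, w=30) cum 510
  x=10 (Alpha, w=110) cum 620
  x=11 (Gamma, w=4) cum 624
⇒ x* = 8
y-coordinate, sorted with cumulative weight:
  y=0 (Gamma, w=4) cum 4
  y=0 (Delta, w=30) cum 34
  y=5 (Alpha, w=110) cum 144
  y=5 (Zeta, w=200) cum 344  ← median
  y=7 (Beta, w=275) cum 619
  y=7 (Epsilon, w=5) cum 624
⇒ y* = 5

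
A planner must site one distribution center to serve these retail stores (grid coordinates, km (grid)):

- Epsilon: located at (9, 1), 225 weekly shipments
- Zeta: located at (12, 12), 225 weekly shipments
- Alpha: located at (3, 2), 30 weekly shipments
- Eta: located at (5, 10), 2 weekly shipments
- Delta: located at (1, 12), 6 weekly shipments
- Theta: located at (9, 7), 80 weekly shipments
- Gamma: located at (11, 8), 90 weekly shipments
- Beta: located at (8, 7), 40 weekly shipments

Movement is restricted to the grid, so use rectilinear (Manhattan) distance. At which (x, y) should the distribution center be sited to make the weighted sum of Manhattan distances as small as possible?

Manhattan distance separates: Σwᵢ(|x−xᵢ|+|y−yᵢ|) = Σwᵢ|x−xᵢ| + Σwᵢ|y−yᵢ|, so x and y are optimised independently as 1-D weighted medians.
Total weight W = 698; half = 349.
x-coordinate, sorted with cumulative weight:
  x=1 (Delta, w=6) cum 6
  x=3 (Alpha, w=30) cum 36
  x=5 (Eta, w=2) cum 38
  x=8 (Beta, w=40) cum 78
  x=9 (Epsilon, w=225) cum 303
  x=9 (Theta, w=80) cum 383  ← median
  x=11 (Gamma, w=90) cum 473
  x=12 (Zeta, w=225) cum 698
⇒ x* = 9
y-coordinate, sorted with cumulative weight:
  y=1 (Epsilon, w=225) cum 225
  y=2 (Alpha, w=30) cum 255
  y=7 (Theta, w=80) cum 335
  y=7 (Beta, w=40) cum 375  ← median
  y=8 (Gamma, w=90) cum 465
  y=10 (Eta, w=2) cum 467
  y=12 (Zeta, w=225) cum 692
  y=12 (Delta, w=6) cum 698
⇒ y* = 7

(9, 7)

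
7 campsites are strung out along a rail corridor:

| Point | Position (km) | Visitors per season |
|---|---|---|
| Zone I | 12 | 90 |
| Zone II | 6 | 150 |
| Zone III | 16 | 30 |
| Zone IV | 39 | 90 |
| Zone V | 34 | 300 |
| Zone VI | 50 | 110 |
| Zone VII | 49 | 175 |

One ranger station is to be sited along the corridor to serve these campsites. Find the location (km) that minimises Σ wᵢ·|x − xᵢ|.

For a sum of weighted absolute distances on a line, the optimum is the weighted median (not the mean). Total weight W = 945; half-weight = 472.5.
Sort by position and accumulate weight:
  km 6 (Zone II, w=150) → cum 150
  km 12 (Zone I, w=90) → cum 240
  km 16 (Zone III, w=30) → cum 270
  km 34 (Zone V, w=300) → cum 570  ≥ 472.5 → median here
  km 39 (Zone IV, w=90) → cum 660
  km 49 (Zone VII, w=175) → cum 835
  km 50 (Zone VI, w=110) → cum 945
Optimal location: km 34.

x = 34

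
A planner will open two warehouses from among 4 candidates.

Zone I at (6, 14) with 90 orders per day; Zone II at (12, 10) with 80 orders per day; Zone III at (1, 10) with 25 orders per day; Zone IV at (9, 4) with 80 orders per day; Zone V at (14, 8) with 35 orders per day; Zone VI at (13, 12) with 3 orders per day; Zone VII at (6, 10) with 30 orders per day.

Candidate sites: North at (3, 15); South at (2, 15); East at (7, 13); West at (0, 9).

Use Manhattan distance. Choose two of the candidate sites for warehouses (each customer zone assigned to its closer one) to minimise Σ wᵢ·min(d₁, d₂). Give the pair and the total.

{East, West}, total 2311

Evaluate every pair (each demand assigned to the nearer of the two):
  {East, West}: total = 2311
  {South, East}: total = 2411
  {North, East}: total = 2436
  {North, West}: total = 3344
  {South, West}: total = 3437
  {North, South}: total = 3899
Best pair: {East, West} with total 2311.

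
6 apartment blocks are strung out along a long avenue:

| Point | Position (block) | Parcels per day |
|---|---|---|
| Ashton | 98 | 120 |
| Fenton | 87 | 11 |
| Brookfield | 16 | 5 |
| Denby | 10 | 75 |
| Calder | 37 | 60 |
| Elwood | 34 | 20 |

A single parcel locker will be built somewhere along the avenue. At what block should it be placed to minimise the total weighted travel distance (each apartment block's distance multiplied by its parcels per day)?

x = 37

For a sum of weighted absolute distances on a line, the optimum is the weighted median (not the mean). Total weight W = 291; half-weight = 145.5.
Sort by position and accumulate weight:
  block 10 (Denby, w=75) → cum 75
  block 16 (Brookfield, w=5) → cum 80
  block 34 (Elwood, w=20) → cum 100
  block 37 (Calder, w=60) → cum 160  ≥ 145.5 → median here
  block 87 (Fenton, w=11) → cum 171
  block 98 (Ashton, w=120) → cum 291
Optimal location: block 37.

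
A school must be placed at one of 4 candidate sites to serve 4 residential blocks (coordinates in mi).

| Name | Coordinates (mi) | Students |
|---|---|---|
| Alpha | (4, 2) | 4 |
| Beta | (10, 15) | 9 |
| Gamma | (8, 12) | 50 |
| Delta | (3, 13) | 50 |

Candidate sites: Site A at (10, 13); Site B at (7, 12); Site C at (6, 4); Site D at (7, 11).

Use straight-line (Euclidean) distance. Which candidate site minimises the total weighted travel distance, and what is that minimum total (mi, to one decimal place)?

Site B, total 336.1 mi

Total weighted distance at each candidate:
  Site A (10, 13): total = 529.9
  Site B (7, 12): total = 336.1
  Site C (6, 4): total = 1003.3
  Site D (7, 11): total = 377.3
Minimum is at Site B with total 336.1 mi.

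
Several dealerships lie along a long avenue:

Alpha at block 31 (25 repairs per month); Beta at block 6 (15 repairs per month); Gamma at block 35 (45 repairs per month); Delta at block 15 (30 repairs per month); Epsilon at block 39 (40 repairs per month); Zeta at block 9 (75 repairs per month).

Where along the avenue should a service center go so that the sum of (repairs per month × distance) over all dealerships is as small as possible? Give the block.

x = 15

For a sum of weighted absolute distances on a line, the optimum is the weighted median (not the mean). Total weight W = 230; half-weight = 115.
Sort by position and accumulate weight:
  block 6 (Beta, w=15) → cum 15
  block 9 (Zeta, w=75) → cum 90
  block 15 (Delta, w=30) → cum 120  ≥ 115 → median here
  block 31 (Alpha, w=25) → cum 145
  block 35 (Gamma, w=45) → cum 190
  block 39 (Epsilon, w=40) → cum 230
Optimal location: block 15.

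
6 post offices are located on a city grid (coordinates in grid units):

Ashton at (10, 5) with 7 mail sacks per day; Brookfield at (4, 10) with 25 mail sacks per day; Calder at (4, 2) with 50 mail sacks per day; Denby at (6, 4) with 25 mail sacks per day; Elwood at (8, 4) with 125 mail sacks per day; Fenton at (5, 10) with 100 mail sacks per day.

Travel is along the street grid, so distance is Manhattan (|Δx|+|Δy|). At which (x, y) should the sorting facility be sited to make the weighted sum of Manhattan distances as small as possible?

(5, 4)

Manhattan distance separates: Σwᵢ(|x−xᵢ|+|y−yᵢ|) = Σwᵢ|x−xᵢ| + Σwᵢ|y−yᵢ|, so x and y are optimised independently as 1-D weighted medians.
Total weight W = 332; half = 166.
x-coordinate, sorted with cumulative weight:
  x=4 (Brookfield, w=25) cum 25
  x=4 (Calder, w=50) cum 75
  x=5 (Fenton, w=100) cum 175  ← median
  x=6 (Denby, w=25) cum 200
  x=8 (Elwood, w=125) cum 325
  x=10 (Ashton, w=7) cum 332
⇒ x* = 5
y-coordinate, sorted with cumulative weight:
  y=2 (Calder, w=50) cum 50
  y=4 (Denby, w=25) cum 75
  y=4 (Elwood, w=125) cum 200  ← median
  y=5 (Ashton, w=7) cum 207
  y=10 (Brookfield, w=25) cum 232
  y=10 (Fenton, w=100) cum 332
⇒ y* = 4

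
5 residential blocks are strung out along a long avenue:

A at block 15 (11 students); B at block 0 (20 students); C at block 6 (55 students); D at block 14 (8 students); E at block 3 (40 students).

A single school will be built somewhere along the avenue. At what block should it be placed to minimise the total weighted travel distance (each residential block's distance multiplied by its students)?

x = 6

For a sum of weighted absolute distances on a line, the optimum is the weighted median (not the mean). Total weight W = 134; half-weight = 67.
Sort by position and accumulate weight:
  block 0 (B, w=20) → cum 20
  block 3 (E, w=40) → cum 60
  block 6 (C, w=55) → cum 115  ≥ 67 → median here
  block 14 (D, w=8) → cum 123
  block 15 (A, w=11) → cum 134
Optimal location: block 6.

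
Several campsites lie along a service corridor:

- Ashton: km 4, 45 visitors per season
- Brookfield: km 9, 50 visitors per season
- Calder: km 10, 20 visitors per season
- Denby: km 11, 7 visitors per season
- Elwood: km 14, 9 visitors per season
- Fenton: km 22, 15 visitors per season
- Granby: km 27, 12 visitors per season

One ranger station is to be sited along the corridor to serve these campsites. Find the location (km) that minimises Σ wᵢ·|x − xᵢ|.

For a sum of weighted absolute distances on a line, the optimum is the weighted median (not the mean). Total weight W = 158; half-weight = 79.
Sort by position and accumulate weight:
  km 4 (Ashton, w=45) → cum 45
  km 9 (Brookfield, w=50) → cum 95  ≥ 79 → median here
  km 10 (Calder, w=20) → cum 115
  km 11 (Denby, w=7) → cum 122
  km 14 (Elwood, w=9) → cum 131
  km 22 (Fenton, w=15) → cum 146
  km 27 (Granby, w=12) → cum 158
Optimal location: km 9.

x = 9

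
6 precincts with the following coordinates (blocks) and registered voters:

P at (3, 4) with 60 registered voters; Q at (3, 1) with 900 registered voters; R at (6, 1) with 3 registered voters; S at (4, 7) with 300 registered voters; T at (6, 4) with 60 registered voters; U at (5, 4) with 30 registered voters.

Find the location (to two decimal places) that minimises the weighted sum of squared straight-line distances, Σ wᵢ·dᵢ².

(3.41, 2.66)

The minimiser of Σwᵢ‖p−pᵢ‖² is the weighted centroid p* = (Σwᵢpᵢ)/(Σwᵢ).
Σwᵢ = 1353.
Σwᵢxᵢ = 60·3 + 900·3 + 3·6 + 300·4 + 60·6 + 30·5 = 4608.
Σwᵢyᵢ = 60·4 + 900·1 + 3·1 + 300·7 + 60·4 + 30·4 = 3603.
x* = 4608/1353 = 3.41, y* = 3603/1353 = 2.66.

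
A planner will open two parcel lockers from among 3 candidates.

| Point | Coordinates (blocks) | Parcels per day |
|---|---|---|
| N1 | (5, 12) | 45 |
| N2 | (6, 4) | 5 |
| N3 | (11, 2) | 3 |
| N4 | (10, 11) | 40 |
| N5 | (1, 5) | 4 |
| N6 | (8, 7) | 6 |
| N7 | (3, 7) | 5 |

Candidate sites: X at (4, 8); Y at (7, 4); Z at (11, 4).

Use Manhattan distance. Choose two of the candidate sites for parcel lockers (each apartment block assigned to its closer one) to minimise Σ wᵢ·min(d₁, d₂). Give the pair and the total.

Evaluate every pair (each demand assigned to the nearer of the two):
  {X, Z}: total = 640
  {X, Y}: total = 666
  {Y, Z}: total = 868
Best pair: {X, Z} with total 640.

{X, Z}, total 640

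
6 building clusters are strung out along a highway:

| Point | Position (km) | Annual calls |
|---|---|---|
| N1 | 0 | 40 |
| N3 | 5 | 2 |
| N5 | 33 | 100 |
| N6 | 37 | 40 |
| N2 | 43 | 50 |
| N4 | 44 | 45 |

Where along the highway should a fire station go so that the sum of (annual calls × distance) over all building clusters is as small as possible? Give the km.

x = 33

For a sum of weighted absolute distances on a line, the optimum is the weighted median (not the mean). Total weight W = 277; half-weight = 138.5.
Sort by position and accumulate weight:
  km 0 (N1, w=40) → cum 40
  km 5 (N3, w=2) → cum 42
  km 33 (N5, w=100) → cum 142  ≥ 138.5 → median here
  km 37 (N6, w=40) → cum 182
  km 43 (N2, w=50) → cum 232
  km 44 (N4, w=45) → cum 277
Optimal location: km 33.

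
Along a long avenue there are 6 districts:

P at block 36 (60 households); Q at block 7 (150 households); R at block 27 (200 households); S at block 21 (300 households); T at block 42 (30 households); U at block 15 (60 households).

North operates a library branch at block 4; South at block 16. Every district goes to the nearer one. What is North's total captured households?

150

The indifferent point is the midpoint (4+16)/2 = 10; districts left of it (closer to North at 4) go to North, those right go to South.
  Q at 7 (w=150) → North
  U at 15 (w=60) → South
  S at 21 (w=300) → South
  R at 27 (w=200) → South
  P at 36 (w=60) → South
  T at 42 (w=30) → South
North captures 150; South captures 650.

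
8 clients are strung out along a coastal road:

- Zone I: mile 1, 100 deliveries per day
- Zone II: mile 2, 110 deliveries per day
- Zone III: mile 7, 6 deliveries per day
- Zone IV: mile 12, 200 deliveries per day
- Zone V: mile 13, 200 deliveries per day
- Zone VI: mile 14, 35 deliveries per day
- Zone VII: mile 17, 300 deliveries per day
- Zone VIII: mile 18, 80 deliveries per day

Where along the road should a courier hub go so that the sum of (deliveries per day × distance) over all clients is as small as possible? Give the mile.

For a sum of weighted absolute distances on a line, the optimum is the weighted median (not the mean). Total weight W = 1031; half-weight = 515.5.
Sort by position and accumulate weight:
  mile 1 (Zone I, w=100) → cum 100
  mile 2 (Zone II, w=110) → cum 210
  mile 7 (Zone III, w=6) → cum 216
  mile 12 (Zone IV, w=200) → cum 416
  mile 13 (Zone V, w=200) → cum 616  ≥ 515.5 → median here
  mile 14 (Zone VI, w=35) → cum 651
  mile 17 (Zone VII, w=300) → cum 951
  mile 18 (Zone VIII, w=80) → cum 1031
Optimal location: mile 13.

x = 13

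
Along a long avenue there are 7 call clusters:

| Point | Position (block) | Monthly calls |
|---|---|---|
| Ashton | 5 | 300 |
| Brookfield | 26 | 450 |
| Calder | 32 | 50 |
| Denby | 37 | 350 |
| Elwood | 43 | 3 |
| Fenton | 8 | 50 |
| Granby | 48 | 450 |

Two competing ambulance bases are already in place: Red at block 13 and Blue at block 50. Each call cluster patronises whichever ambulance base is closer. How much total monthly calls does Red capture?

The indifferent point is the midpoint (13+50)/2 = 31.5; call clusters left of it (closer to Red at 13) go to Red, those right go to Blue.
  Ashton at 5 (w=300) → Red
  Fenton at 8 (w=50) → Red
  Brookfield at 26 (w=450) → Red
  Calder at 32 (w=50) → Blue
  Denby at 37 (w=350) → Blue
  Elwood at 43 (w=3) → Blue
  Granby at 48 (w=450) → Blue
Red captures 800; Blue captures 853.

800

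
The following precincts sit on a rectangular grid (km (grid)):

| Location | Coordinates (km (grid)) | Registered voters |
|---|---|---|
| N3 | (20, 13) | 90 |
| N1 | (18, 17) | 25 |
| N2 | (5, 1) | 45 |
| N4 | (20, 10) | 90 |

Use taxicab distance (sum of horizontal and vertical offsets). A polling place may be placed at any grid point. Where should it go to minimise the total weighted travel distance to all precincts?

Manhattan distance separates: Σwᵢ(|x−xᵢ|+|y−yᵢ|) = Σwᵢ|x−xᵢ| + Σwᵢ|y−yᵢ|, so x and y are optimised independently as 1-D weighted medians.
Total weight W = 250; half = 125.
x-coordinate, sorted with cumulative weight:
  x=5 (N2, w=45) cum 45
  x=18 (N1, w=25) cum 70
  x=20 (N3, w=90) cum 160  ← median
  x=20 (N4, w=90) cum 250
⇒ x* = 20
y-coordinate, sorted with cumulative weight:
  y=1 (N2, w=45) cum 45
  y=10 (N4, w=90) cum 135  ← median
  y=13 (N3, w=90) cum 225
  y=17 (N1, w=25) cum 250
⇒ y* = 10

(20, 10)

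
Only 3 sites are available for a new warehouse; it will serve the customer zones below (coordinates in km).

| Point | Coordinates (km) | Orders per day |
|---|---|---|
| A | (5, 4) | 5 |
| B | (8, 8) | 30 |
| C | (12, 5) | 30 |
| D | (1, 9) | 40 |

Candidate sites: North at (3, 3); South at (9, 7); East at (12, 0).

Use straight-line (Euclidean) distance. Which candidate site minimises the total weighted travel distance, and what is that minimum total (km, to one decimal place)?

Total weighted distance at each candidate:
  North (3, 3): total = 752.9
  South (9, 7): total = 505.4
  East (12, 0): total = 1027.1
Minimum is at South with total 505.4 km.

South, total 505.4 km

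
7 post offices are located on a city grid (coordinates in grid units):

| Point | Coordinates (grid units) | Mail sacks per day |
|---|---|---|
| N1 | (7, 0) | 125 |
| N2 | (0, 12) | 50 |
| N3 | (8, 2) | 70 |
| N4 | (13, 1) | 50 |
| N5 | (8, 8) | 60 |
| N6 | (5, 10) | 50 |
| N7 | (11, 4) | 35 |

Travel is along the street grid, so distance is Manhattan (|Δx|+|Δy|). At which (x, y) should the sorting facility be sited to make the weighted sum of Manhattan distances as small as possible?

(7, 2)

Manhattan distance separates: Σwᵢ(|x−xᵢ|+|y−yᵢ|) = Σwᵢ|x−xᵢ| + Σwᵢ|y−yᵢ|, so x and y are optimised independently as 1-D weighted medians.
Total weight W = 440; half = 220.
x-coordinate, sorted with cumulative weight:
  x=0 (N2, w=50) cum 50
  x=5 (N6, w=50) cum 100
  x=7 (N1, w=125) cum 225  ← median
  x=8 (N3, w=70) cum 295
  x=8 (N5, w=60) cum 355
  x=11 (N7, w=35) cum 390
  x=13 (N4, w=50) cum 440
⇒ x* = 7
y-coordinate, sorted with cumulative weight:
  y=0 (N1, w=125) cum 125
  y=1 (N4, w=50) cum 175
  y=2 (N3, w=70) cum 245  ← median
  y=4 (N7, w=35) cum 280
  y=8 (N5, w=60) cum 340
  y=10 (N6, w=50) cum 390
  y=12 (N2, w=50) cum 440
⇒ y* = 2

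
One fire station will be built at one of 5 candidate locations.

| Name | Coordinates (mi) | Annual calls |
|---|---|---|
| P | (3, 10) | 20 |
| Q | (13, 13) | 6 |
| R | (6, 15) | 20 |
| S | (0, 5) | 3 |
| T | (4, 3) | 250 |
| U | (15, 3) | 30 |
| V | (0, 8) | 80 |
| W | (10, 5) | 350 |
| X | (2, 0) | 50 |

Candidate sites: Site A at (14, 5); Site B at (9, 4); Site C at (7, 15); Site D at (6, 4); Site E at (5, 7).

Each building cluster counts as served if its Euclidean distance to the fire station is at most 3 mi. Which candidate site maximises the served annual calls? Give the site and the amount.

Coverage radius r = 3 mi; a point is covered iff (Δx)²+(Δy)² ≤ 3² = 9.
  Site A (14, 5): covers {U} → 30
  Site B (9, 4): covers {W} → 350
  Site C (7, 15): covers {R} → 20
  Site D (6, 4): covers {T} → 250
  Site E (5, 7): covers {none} → 0
Maximum coverage at Site B: 350 annual calls.

Site B, covering 350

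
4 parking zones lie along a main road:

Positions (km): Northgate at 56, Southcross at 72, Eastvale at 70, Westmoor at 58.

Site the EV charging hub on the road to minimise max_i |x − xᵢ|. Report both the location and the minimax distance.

The 1-center on a line is the midpoint of the two extreme points: leftmost at 56, rightmost at 72.
Optimal location = (56 + 72)/2 = 64; maximum distance = (72 − 56)/2 = 8.

location 64, max distance 8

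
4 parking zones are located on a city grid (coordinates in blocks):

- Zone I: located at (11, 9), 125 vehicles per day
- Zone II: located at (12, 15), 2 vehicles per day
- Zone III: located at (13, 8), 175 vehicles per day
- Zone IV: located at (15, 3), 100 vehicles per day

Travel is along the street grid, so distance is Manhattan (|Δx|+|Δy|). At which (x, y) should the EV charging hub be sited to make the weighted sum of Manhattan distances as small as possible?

(13, 8)

Manhattan distance separates: Σwᵢ(|x−xᵢ|+|y−yᵢ|) = Σwᵢ|x−xᵢ| + Σwᵢ|y−yᵢ|, so x and y are optimised independently as 1-D weighted medians.
Total weight W = 402; half = 201.
x-coordinate, sorted with cumulative weight:
  x=11 (Zone I, w=125) cum 125
  x=12 (Zone II, w=2) cum 127
  x=13 (Zone III, w=175) cum 302  ← median
  x=15 (Zone IV, w=100) cum 402
⇒ x* = 13
y-coordinate, sorted with cumulative weight:
  y=3 (Zone IV, w=100) cum 100
  y=8 (Zone III, w=175) cum 275  ← median
  y=9 (Zone I, w=125) cum 400
  y=15 (Zone II, w=2) cum 402
⇒ y* = 8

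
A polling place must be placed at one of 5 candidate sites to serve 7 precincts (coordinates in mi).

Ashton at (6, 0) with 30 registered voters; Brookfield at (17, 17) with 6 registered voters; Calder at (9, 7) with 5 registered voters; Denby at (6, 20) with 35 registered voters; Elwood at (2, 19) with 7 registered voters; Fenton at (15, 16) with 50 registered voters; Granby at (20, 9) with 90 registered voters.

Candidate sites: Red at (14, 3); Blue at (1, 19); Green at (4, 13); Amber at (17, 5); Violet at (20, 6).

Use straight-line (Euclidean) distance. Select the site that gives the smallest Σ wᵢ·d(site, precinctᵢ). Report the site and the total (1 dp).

Violet, total 2258.0 mi

Total weighted distance at each candidate:
  Red (14, 3): total = 2587.4
  Blue (1, 19): total = 3592.0
  Green (4, 13): total = 2868.7
  Amber (17, 5): total = 2279.4
  Violet (20, 6): total = 2258.0
Minimum is at Violet with total 2258.0 mi.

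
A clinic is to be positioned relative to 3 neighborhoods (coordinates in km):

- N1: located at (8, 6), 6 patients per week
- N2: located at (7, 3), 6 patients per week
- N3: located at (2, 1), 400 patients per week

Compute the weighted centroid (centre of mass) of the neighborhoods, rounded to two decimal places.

The minimiser of Σwᵢ‖p−pᵢ‖² is the weighted centroid p* = (Σwᵢpᵢ)/(Σwᵢ).
Σwᵢ = 412.
Σwᵢxᵢ = 6·8 + 6·7 + 400·2 = 890.
Σwᵢyᵢ = 6·6 + 6·3 + 400·1 = 454.
x* = 890/412 = 2.16, y* = 454/412 = 1.10.

(2.16, 1.10)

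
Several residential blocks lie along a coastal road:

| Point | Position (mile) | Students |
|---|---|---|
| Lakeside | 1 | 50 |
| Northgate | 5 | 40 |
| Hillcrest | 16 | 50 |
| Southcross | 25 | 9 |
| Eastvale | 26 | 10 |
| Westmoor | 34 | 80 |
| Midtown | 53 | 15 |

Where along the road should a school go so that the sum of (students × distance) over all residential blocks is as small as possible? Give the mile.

x = 16

For a sum of weighted absolute distances on a line, the optimum is the weighted median (not the mean). Total weight W = 254; half-weight = 127.
Sort by position and accumulate weight:
  mile 1 (Lakeside, w=50) → cum 50
  mile 5 (Northgate, w=40) → cum 90
  mile 16 (Hillcrest, w=50) → cum 140  ≥ 127 → median here
  mile 25 (Southcross, w=9) → cum 149
  mile 26 (Eastvale, w=10) → cum 159
  mile 34 (Westmoor, w=80) → cum 239
  mile 53 (Midtown, w=15) → cum 254
Optimal location: mile 16.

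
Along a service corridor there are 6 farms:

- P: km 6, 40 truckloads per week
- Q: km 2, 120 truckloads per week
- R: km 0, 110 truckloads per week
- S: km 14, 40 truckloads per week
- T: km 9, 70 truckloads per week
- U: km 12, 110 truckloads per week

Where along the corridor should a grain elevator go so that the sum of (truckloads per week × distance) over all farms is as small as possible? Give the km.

For a sum of weighted absolute distances on a line, the optimum is the weighted median (not the mean). Total weight W = 490; half-weight = 245.
Sort by position and accumulate weight:
  km 0 (R, w=110) → cum 110
  km 2 (Q, w=120) → cum 230
  km 6 (P, w=40) → cum 270  ≥ 245 → median here
  km 9 (T, w=70) → cum 340
  km 12 (U, w=110) → cum 450
  km 14 (S, w=40) → cum 490
Optimal location: km 6.

x = 6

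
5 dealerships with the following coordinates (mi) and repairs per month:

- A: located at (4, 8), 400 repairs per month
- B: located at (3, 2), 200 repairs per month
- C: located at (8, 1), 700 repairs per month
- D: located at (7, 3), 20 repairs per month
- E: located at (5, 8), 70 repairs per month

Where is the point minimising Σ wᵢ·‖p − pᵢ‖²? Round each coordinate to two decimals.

The minimiser of Σwᵢ‖p−pᵢ‖² is the weighted centroid p* = (Σwᵢpᵢ)/(Σwᵢ).
Σwᵢ = 1390.
Σwᵢxᵢ = 400·4 + 200·3 + 700·8 + 20·7 + 70·5 = 8290.
Σwᵢyᵢ = 400·8 + 200·2 + 700·1 + 20·3 + 70·8 = 4920.
x* = 8290/1390 = 5.96, y* = 4920/1390 = 3.54.

(5.96, 3.54)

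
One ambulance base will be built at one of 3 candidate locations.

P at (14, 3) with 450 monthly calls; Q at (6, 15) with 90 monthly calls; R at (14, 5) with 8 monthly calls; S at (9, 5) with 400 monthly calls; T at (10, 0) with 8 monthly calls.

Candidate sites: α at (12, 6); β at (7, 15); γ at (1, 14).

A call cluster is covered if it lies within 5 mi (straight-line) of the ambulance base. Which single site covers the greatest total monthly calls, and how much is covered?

Coverage radius r = 5 mi; a point is covered iff (Δx)²+(Δy)² ≤ 5² = 25.
  α (12, 6): covers {P, R, S} → 858
  β (7, 15): covers {Q} → 90
  γ (1, 14): covers {none} → 0
Maximum coverage at α: 858 monthly calls.

α, covering 858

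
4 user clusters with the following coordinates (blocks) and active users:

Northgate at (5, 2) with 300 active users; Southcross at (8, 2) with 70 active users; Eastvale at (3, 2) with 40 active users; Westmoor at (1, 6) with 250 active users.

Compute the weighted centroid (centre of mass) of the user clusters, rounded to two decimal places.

(3.68, 3.52)

The minimiser of Σwᵢ‖p−pᵢ‖² is the weighted centroid p* = (Σwᵢpᵢ)/(Σwᵢ).
Σwᵢ = 660.
Σwᵢxᵢ = 300·5 + 70·8 + 40·3 + 250·1 = 2430.
Σwᵢyᵢ = 300·2 + 70·2 + 40·2 + 250·6 = 2320.
x* = 2430/660 = 3.68, y* = 2320/660 = 3.52.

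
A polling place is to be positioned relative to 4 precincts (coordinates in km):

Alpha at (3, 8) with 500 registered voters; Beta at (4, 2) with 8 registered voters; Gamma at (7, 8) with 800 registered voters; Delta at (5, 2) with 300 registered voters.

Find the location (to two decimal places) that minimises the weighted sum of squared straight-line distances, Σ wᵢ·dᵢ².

(5.37, 6.85)

The minimiser of Σwᵢ‖p−pᵢ‖² is the weighted centroid p* = (Σwᵢpᵢ)/(Σwᵢ).
Σwᵢ = 1608.
Σwᵢxᵢ = 500·3 + 8·4 + 800·7 + 300·5 = 8632.
Σwᵢyᵢ = 500·8 + 8·2 + 800·8 + 300·2 = 11016.
x* = 8632/1608 = 5.37, y* = 11016/1608 = 6.85.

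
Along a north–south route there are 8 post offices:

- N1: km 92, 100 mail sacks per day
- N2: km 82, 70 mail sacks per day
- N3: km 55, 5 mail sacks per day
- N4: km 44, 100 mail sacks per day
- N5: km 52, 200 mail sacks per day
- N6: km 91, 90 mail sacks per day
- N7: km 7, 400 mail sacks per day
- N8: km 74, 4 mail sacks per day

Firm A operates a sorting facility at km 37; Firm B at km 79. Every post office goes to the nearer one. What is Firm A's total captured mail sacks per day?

705

The indifferent point is the midpoint (37+79)/2 = 58; post offices left of it (closer to Firm A at 37) go to Firm A, those right go to Firm B.
  N7 at 7 (w=400) → Firm A
  N4 at 44 (w=100) → Firm A
  N5 at 52 (w=200) → Firm A
  N3 at 55 (w=5) → Firm A
  N8 at 74 (w=4) → Firm B
  N2 at 82 (w=70) → Firm B
  N6 at 91 (w=90) → Firm B
  N1 at 92 (w=100) → Firm B
Firm A captures 705; Firm B captures 264.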